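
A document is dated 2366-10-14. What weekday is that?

Friday

Doomsday rule: the anchor day for the 2300s is Wednesday. For year 66: 66÷12 = 5 r 6, and 6÷4 = 1, so 5+6+1 = 12.
Wednesday + 12 ≡ Monday — that's 2366's doomsday.
In October the doomsday date is Oct 10.
Oct 14 is 4 days after Oct 10; 4 mod 7 = 4, so Monday + 4 = Friday.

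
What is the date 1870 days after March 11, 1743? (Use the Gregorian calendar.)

April 23, 1748

+366 (one year; includes Feb 29, 1744) → Mar 11, 1744 (1504 left).
+365 (one year) → Mar 11, 1745 (1139 left).
+365 (one year) → Mar 11, 1746 (774 left).
+365 (one year) → Mar 11, 1747 (409 left).
+366 (one year; includes Feb 29, 1748) → Mar 11, 1748 (43 left).
Mar has 31 days: +21 → Apr 1, 1748 (22 left).
+22 → Apr 23, 1748.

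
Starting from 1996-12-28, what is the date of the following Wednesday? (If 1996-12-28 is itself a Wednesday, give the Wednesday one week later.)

Dec 28, 1996 is a Saturday.
From Saturday to the next Wednesday is 4 days.
Dec 28, 1996 + 4 = Jan 1, 1997.

January 1, 1997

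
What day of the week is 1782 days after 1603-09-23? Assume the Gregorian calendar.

Saturday

First find the weekday of Sep 23, 1603. Doomsday rule: the anchor day for the 1600s is Tuesday. For year 03: 3÷12 = 0 r 3, and 3÷4 = 0, so 0+3+0 = 3.
Tuesday + 3 ≡ Friday — that's 1603's doomsday.
In September the doomsday date is Sep 5.
Sep 23 is 18 days after Sep 5; 18 mod 7 = 4, so Friday + 4 = Tuesday.
1782 mod 7 = 4, so 1782 days after a Tuesday is Tuesday + 4 = Saturday.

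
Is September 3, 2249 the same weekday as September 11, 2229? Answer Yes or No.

From Sep 11, 2229 to Sep 3, 2249 is 7297 days.
7297 mod 7 = 3, so they are different weekdays.
(Sep 11, 2229 is a Friday; Sep 3, 2249 is a Monday.)

No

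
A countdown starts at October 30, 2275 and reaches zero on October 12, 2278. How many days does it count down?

1078

Oct 30, 2275 → Oct 30, 2276: 366 days (Feb 29, 2276 is in that span).
Oct 30, 2276 → Oct 30, 2277: 365 days.
Oct 30, 2277 → Nov 30, 2277: 31 days (October has 31).
Nov 30, 2277 → Dec 30, 2277: 30 days (November has 30).
Dec 30, 2277 → Jan 30, 2278: 31 days (December has 31).
Jan 30, 2278 → Feb 28, 2278: 29 days (January has 31).
Feb 28, 2278 → Mar 28, 2278: 28 days (February has 28).
Mar 28, 2278 → Apr 28, 2278: 31 days (March has 31).
Apr 28, 2278 → May 28, 2278: 30 days (April has 30).
May 28, 2278 → Jun 28, 2278: 31 days (May has 31).
Jun 28, 2278 → Jul 28, 2278: 30 days (June has 30).
Jul 28, 2278 → Aug 28, 2278: 31 days (July has 31).
Aug 28, 2278 → Sep 28, 2278: 31 days (August has 31).
Sep 28, 2278 → Oct 12, 2278: 14 days.
Total: 1078 days.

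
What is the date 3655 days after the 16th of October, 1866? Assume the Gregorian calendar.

October 18, 1876

+365 (one year) → Oct 16, 1867 (3290 left).
+366 (one year; includes Feb 29, 1868) → Oct 16, 1868 (2924 left).
+365 (one year) → Oct 16, 1869 (2559 left).
+365 (one year) → Oct 16, 1870 (2194 left).
+365 (one year) → Oct 16, 1871 (1829 left).
+366 (one year; includes Feb 29, 1872) → Oct 16, 1872 (1463 left).
+365 (one year) → Oct 16, 1873 (1098 left).
+365 (one year) → Oct 16, 1874 (733 left).
+365 (one year) → Oct 16, 1875 (368 left).
Oct has 31 days: +16 → Nov 1, 1875 (352 left).
Nov has 30 days: +30 → Dec 1, 1875 (322 left).
Dec has 31 days: +31 → Jan 1, 1876 (291 left).
Jan has 31 days: +31 → Feb 1, 1876 (260 left).
Feb has 29 days: +29 → Mar 1, 1876 (231 left).
Mar has 31 days: +31 → Apr 1, 1876 (200 left).
Apr has 30 days: +30 → May 1, 1876 (170 left).
May has 31 days: +31 → Jun 1, 1876 (139 left).
Jun has 30 days: +30 → Jul 1, 1876 (109 left).
Jul has 31 days: +31 → Aug 1, 1876 (78 left).
Aug has 31 days: +31 → Sep 1, 1876 (47 left).
Sep has 30 days: +30 → Oct 1, 1876 (17 left).
+17 → Oct 18, 1876.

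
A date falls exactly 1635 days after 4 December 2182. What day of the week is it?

First find the weekday of Dec 4, 2182. Doomsday rule: the anchor day for the 2100s is Sunday. For year 82: 82÷12 = 6 r 10, and 10÷4 = 2, so 6+10+2 = 18.
Sunday + 18 ≡ Thursday — that's 2182's doomsday.
In December the doomsday date is Dec 12.
Dec 4 is 8 days before Dec 12; 8 mod 7 = 1, so Thursday − 1 = Wednesday.
1635 mod 7 = 4, so 1635 days after a Wednesday is Wednesday + 4 = Sunday.

Sunday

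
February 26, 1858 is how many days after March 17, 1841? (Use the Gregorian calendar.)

6190

Mar 17, 1841 → Mar 17, 1842: 365 days.
Mar 17, 1842 → Mar 17, 1843: 365 days.
Mar 17, 1843 → Mar 17, 1844: 366 days (Feb 29, 1844 is in that span).
Mar 17, 1844 → Mar 17, 1845: 365 days.
Mar 17, 1845 → Mar 17, 1846: 365 days.
Mar 17, 1846 → Mar 17, 1847: 365 days.
Mar 17, 1847 → Mar 17, 1848: 366 days (Feb 29, 1848 is in that span).
Mar 17, 1848 → Mar 17, 1849: 365 days.
Mar 17, 1849 → Mar 17, 1850: 365 days.
Mar 17, 1850 → Mar 17, 1851: 365 days.
Mar 17, 1851 → Mar 17, 1852: 366 days (Feb 29, 1852 is in that span).
Mar 17, 1852 → Mar 17, 1853: 365 days.
Mar 17, 1853 → Mar 17, 1854: 365 days.
Mar 17, 1854 → Mar 17, 1855: 365 days.
Mar 17, 1855 → Mar 17, 1856: 366 days (Feb 29, 1856 is in that span).
Mar 17, 1856 → Mar 17, 1857: 365 days.
Mar 17, 1857 → Apr 17, 1857: 31 days (March has 31).
Apr 17, 1857 → May 17, 1857: 30 days (April has 30).
May 17, 1857 → Jun 17, 1857: 31 days (May has 31).
Jun 17, 1857 → Jul 17, 1857: 30 days (June has 30).
Jul 17, 1857 → Aug 17, 1857: 31 days (July has 31).
Aug 17, 1857 → Sep 17, 1857: 31 days (August has 31).
Sep 17, 1857 → Oct 17, 1857: 30 days (September has 30).
Oct 17, 1857 → Nov 17, 1857: 31 days (October has 31).
Nov 17, 1857 → Dec 17, 1857: 30 days (November has 30).
Dec 17, 1857 → Jan 17, 1858: 31 days (December has 31).
Jan 17, 1858 → Feb 17, 1858: 31 days (January has 31).
Feb 17, 1858 → Feb 26, 1858: 9 days.
Total: 6190 days.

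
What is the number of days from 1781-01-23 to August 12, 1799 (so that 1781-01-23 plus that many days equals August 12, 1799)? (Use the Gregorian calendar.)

6775

Jan 23, 1781 → Jan 23, 1782: 365 days.
Jan 23, 1782 → Jan 23, 1783: 365 days.
Jan 23, 1783 → Jan 23, 1784: 365 days.
Jan 23, 1784 → Jan 23, 1785: 366 days (Feb 29, 1784 is in that span).
Jan 23, 1785 → Jan 23, 1786: 365 days.
Jan 23, 1786 → Jan 23, 1787: 365 days.
Jan 23, 1787 → Jan 23, 1788: 365 days.
Jan 23, 1788 → Jan 23, 1789: 366 days (Feb 29, 1788 is in that span).
Jan 23, 1789 → Jan 23, 1790: 365 days.
Jan 23, 1790 → Jan 23, 1791: 365 days.
Jan 23, 1791 → Jan 23, 1792: 365 days.
Jan 23, 1792 → Jan 23, 1793: 366 days (Feb 29, 1792 is in that span).
Jan 23, 1793 → Jan 23, 1794: 365 days.
Jan 23, 1794 → Jan 23, 1795: 365 days.
Jan 23, 1795 → Jan 23, 1796: 365 days.
Jan 23, 1796 → Jan 23, 1797: 366 days (Feb 29, 1796 is in that span).
Jan 23, 1797 → Jan 23, 1798: 365 days.
Jan 23, 1798 → Jan 23, 1799: 365 days.
Jan 23, 1799 → Feb 23, 1799: 31 days (January has 31).
Feb 23, 1799 → Mar 23, 1799: 28 days (February has 28).
Mar 23, 1799 → Apr 23, 1799: 31 days (March has 31).
Apr 23, 1799 → May 23, 1799: 30 days (April has 30).
May 23, 1799 → Jun 23, 1799: 31 days (May has 31).
Jun 23, 1799 → Jul 23, 1799: 30 days (June has 30).
Jul 23, 1799 → Aug 12, 1799: 20 days.
Total: 6775 days.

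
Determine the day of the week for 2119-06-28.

Wednesday

Doomsday rule: the anchor day for the 2100s is Sunday. For year 19: 19÷12 = 1 r 7, and 7÷4 = 1, so 1+7+1 = 9.
Sunday + 9 ≡ Tuesday — that's 2119's doomsday.
In June the doomsday date is Jun 6.
Jun 28 is 22 days after Jun 6; 22 mod 7 = 1, so Tuesday + 1 = Wednesday.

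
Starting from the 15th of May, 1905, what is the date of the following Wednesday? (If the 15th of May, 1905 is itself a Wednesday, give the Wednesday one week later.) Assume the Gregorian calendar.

May 17, 1905

May 15, 1905 is a Monday.
From Monday to the next Wednesday is 2 days.
May 15, 1905 + 2 = May 17, 1905.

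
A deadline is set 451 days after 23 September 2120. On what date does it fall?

+365 (one year) → Sep 23, 2121 (86 left).
Sep has 30 days: +8 → Oct 1, 2121 (78 left).
Oct has 31 days: +31 → Nov 1, 2121 (47 left).
Nov has 30 days: +30 → Dec 1, 2121 (17 left).
+17 → Dec 18, 2121.

December 18, 2121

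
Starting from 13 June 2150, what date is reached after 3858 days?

January 4, 2161

+365 (one year) → Jun 13, 2151 (3493 left).
+366 (one year; includes Feb 29, 2152) → Jun 13, 2152 (3127 left).
+365 (one year) → Jun 13, 2153 (2762 left).
+365 (one year) → Jun 13, 2154 (2397 left).
+365 (one year) → Jun 13, 2155 (2032 left).
+366 (one year; includes Feb 29, 2156) → Jun 13, 2156 (1666 left).
+365 (one year) → Jun 13, 2157 (1301 left).
+365 (one year) → Jun 13, 2158 (936 left).
+365 (one year) → Jun 13, 2159 (571 left).
+366 (one year; includes Feb 29, 2160) → Jun 13, 2160 (205 left).
Jun has 30 days: +18 → Jul 1, 2160 (187 left).
Jul has 31 days: +31 → Aug 1, 2160 (156 left).
Aug has 31 days: +31 → Sep 1, 2160 (125 left).
Sep has 30 days: +30 → Oct 1, 2160 (95 left).
Oct has 31 days: +31 → Nov 1, 2160 (64 left).
Nov has 30 days: +30 → Dec 1, 2160 (34 left).
Dec has 31 days: +31 → Jan 1, 2161 (3 left).
+3 → Jan 4, 2161.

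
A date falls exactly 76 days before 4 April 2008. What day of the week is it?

First find the weekday of Apr 4, 2008. Doomsday rule: the anchor day for the 2000s is Tuesday. For year 08: 8÷12 = 0 r 8, and 8÷4 = 2, so 0+8+2 = 10.
Tuesday + 10 ≡ Friday — that's 2008's doomsday.
In April the doomsday date is Apr 4.
Apr 4 is the doomsday itself: Friday.
76 mod 7 = 6, so 76 days before a Friday is Friday − 6 = Saturday.

Saturday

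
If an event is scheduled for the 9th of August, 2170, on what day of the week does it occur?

Thursday

Doomsday rule: the anchor day for the 2100s is Sunday. For year 70: 70÷12 = 5 r 10, and 10÷4 = 2, so 5+10+2 = 17.
Sunday + 17 ≡ Wednesday — that's 2170's doomsday.
In August the doomsday date is Aug 8.
Aug 9 is 1 day after Aug 8; 1 mod 7 = 1, so Wednesday + 1 = Thursday.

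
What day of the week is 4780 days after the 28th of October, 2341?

Oct 28, 2341 is a Tuesday.
4780 mod 7 = 6, so 4780 days after a Tuesday is Tuesday + 6 = Monday.

Monday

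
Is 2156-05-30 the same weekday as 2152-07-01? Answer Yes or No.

No

From Jul 1, 2152 to May 30, 2156 is 1429 days.
1429 mod 7 = 1, so they are different weekdays.
(Jul 1, 2152 is a Saturday; May 30, 2156 is a Sunday.)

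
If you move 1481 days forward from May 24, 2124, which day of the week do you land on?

First find the weekday of May 24, 2124. Doomsday rule: the anchor day for the 2100s is Sunday. For year 24: 24÷12 = 2 r 0, and 0÷4 = 0, so 2+0+0 = 2.
Sunday + 2 ≡ Tuesday — that's 2124's doomsday.
In May the doomsday date is May 9.
May 24 is 15 days after May 9; 15 mod 7 = 1, so Tuesday + 1 = Wednesday.
1481 mod 7 = 4, so 1481 days after a Wednesday is Wednesday + 4 = Sunday.

Sunday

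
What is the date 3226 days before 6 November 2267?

January 6, 2259

−365 (one year) → Nov 6, 2266 (2861 left).
−365 (one year) → Nov 6, 2265 (2496 left).
−365 (one year) → Nov 6, 2264 (2131 left).
−366 (one year; includes Feb 29, 2264) → Nov 6, 2263 (1765 left).
−365 (one year) → Nov 6, 2262 (1400 left).
−365 (one year) → Nov 6, 2261 (1035 left).
−365 (one year) → Nov 6, 2260 (670 left).
−366 (one year; includes Feb 29, 2260) → Nov 6, 2259 (304 left).
−6 → Oct 31, 2259 (end of Oct, 31 days; 298 left).
−31 → Sep 30, 2259 (end of Sep, 30 days; 267 left).
−30 → Aug 31, 2259 (end of Aug, 31 days; 237 left).
−31 → Jul 31, 2259 (end of Jul, 31 days; 206 left).
−31 → Jun 30, 2259 (end of Jun, 30 days; 175 left).
−30 → May 31, 2259 (end of May, 31 days; 145 left).
−31 → Apr 30, 2259 (end of Apr, 30 days; 114 left).
−30 → Mar 31, 2259 (end of Mar, 31 days; 84 left).
−31 → Feb 28, 2259 (end of Feb, 28 days; 53 left).
−28 → Jan 31, 2259 (end of Jan, 31 days; 25 left).
−25 → Jan 6, 2259.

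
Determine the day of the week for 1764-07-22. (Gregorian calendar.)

Doomsday rule: the anchor day for the 1700s is Sunday. For year 64: 64÷12 = 5 r 4, and 4÷4 = 1, so 5+4+1 = 10.
Sunday + 10 ≡ Wednesday — that's 1764's doomsday.
In July the doomsday date is Jul 11.
Jul 22 is 11 days after Jul 11; 11 mod 7 = 4, so Wednesday + 4 = Sunday.

Sunday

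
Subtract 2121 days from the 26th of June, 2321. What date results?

September 5, 2315

−365 (one year) → Jun 26, 2320 (1756 left).
−366 (one year; includes Feb 29, 2320) → Jun 26, 2319 (1390 left).
−365 (one year) → Jun 26, 2318 (1025 left).
−365 (one year) → Jun 26, 2317 (660 left).
−365 (one year) → Jun 26, 2316 (295 left).
−26 → May 31, 2316 (end of May, 31 days; 269 left).
−31 → Apr 30, 2316 (end of Apr, 30 days; 238 left).
−30 → Mar 31, 2316 (end of Mar, 31 days; 208 left).
−31 → Feb 29, 2316 (end of Feb, 29 days; 177 left).
−29 → Jan 31, 2316 (end of Jan, 31 days; 148 left).
−31 → Dec 31, 2315 (end of Dec, 31 days; 117 left).
−31 → Nov 30, 2315 (end of Nov, 30 days; 86 left).
−30 → Oct 31, 2315 (end of Oct, 31 days; 56 left).
−31 → Sep 30, 2315 (end of Sep, 30 days; 25 left).
−25 → Sep 5, 2315.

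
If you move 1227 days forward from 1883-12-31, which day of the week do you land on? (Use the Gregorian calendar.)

Dec 31, 1883 is a Monday.
1227 mod 7 = 2, so 1227 days after a Monday is Monday + 2 = Wednesday.

Wednesday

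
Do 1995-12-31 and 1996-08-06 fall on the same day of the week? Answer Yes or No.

From Dec 31, 1995 to Aug 6, 1996 is 219 days.
219 mod 7 = 2, so they are different weekdays.
(Dec 31, 1995 is a Sunday; Aug 6, 1996 is a Tuesday.)

No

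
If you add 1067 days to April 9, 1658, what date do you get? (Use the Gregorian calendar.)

March 11, 1661

+365 (one year) → Apr 9, 1659 (702 left).
+366 (one year; includes Feb 29, 1660) → Apr 9, 1660 (336 left).
Apr has 30 days: +22 → May 1, 1660 (314 left).
May has 31 days: +31 → Jun 1, 1660 (283 left).
Jun has 30 days: +30 → Jul 1, 1660 (253 left).
Jul has 31 days: +31 → Aug 1, 1660 (222 left).
Aug has 31 days: +31 → Sep 1, 1660 (191 left).
Sep has 30 days: +30 → Oct 1, 1660 (161 left).
Oct has 31 days: +31 → Nov 1, 1660 (130 left).
Nov has 30 days: +30 → Dec 1, 1660 (100 left).
Dec has 31 days: +31 → Jan 1, 1661 (69 left).
Jan has 31 days: +31 → Feb 1, 1661 (38 left).
Feb has 28 days: +28 → Mar 1, 1661 (10 left).
+10 → Mar 11, 1661.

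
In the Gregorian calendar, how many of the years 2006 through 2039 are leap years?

8

Multiples of 4 in [2006,2039]: 8.
Of those, multiples of 100: 0 (not leap unless ÷400).
Multiples of 400: 0.
Leap years = 8 − 0 + 0 = 8.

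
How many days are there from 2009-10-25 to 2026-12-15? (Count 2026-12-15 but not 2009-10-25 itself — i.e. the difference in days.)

6260

Oct 25, 2009 → Oct 25, 2010: 365 days.
Oct 25, 2010 → Oct 25, 2011: 365 days.
Oct 25, 2011 → Oct 25, 2012: 366 days (Feb 29, 2012 is in that span).
Oct 25, 2012 → Oct 25, 2013: 365 days.
Oct 25, 2013 → Oct 25, 2014: 365 days.
Oct 25, 2014 → Oct 25, 2015: 365 days.
Oct 25, 2015 → Oct 25, 2016: 366 days (Feb 29, 2016 is in that span).
Oct 25, 2016 → Oct 25, 2017: 365 days.
Oct 25, 2017 → Oct 25, 2018: 365 days.
Oct 25, 2018 → Oct 25, 2019: 365 days.
Oct 25, 2019 → Oct 25, 2020: 366 days (Feb 29, 2020 is in that span).
Oct 25, 2020 → Oct 25, 2021: 365 days.
Oct 25, 2021 → Oct 25, 2022: 365 days.
Oct 25, 2022 → Oct 25, 2023: 365 days.
Oct 25, 2023 → Oct 25, 2024: 366 days (Feb 29, 2024 is in that span).
Oct 25, 2024 → Oct 25, 2025: 365 days.
Oct 25, 2025 → Oct 25, 2026: 365 days.
Oct 25, 2026 → Nov 25, 2026: 31 days (October has 31).
Nov 25, 2026 → Dec 15, 2026: 20 days.
Total: 6260 days.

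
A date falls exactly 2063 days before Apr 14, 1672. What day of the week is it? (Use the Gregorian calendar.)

Saturday

First find the weekday of Apr 14, 1672. Doomsday rule: the anchor day for the 1600s is Tuesday. For year 72: 72÷12 = 6 r 0, and 0÷4 = 0, so 6+0+0 = 6.
Tuesday + 6 ≡ Monday — that's 1672's doomsday.
In April the doomsday date is Apr 4.
Apr 14 is 10 days after Apr 4; 10 mod 7 = 3, so Monday + 3 = Thursday.
2063 mod 7 = 5, so 2063 days before a Thursday is Thursday − 5 = Saturday.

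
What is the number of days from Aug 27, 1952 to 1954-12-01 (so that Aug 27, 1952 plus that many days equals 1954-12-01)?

826

Aug 27, 1952 → Aug 27, 1953: 365 days.
Aug 27, 1953 → Aug 27, 1954: 365 days.
Aug 27, 1954 → Sep 27, 1954: 31 days (August has 31).
Sep 27, 1954 → Oct 27, 1954: 30 days (September has 30).
Oct 27, 1954 → Nov 27, 1954: 31 days (October has 31).
Nov 27, 1954 → Dec 1, 1954: 4 days.
Total: 826 days.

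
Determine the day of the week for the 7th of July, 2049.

Doomsday rule: the anchor day for the 2000s is Tuesday. For year 49: 49÷12 = 4 r 1, and 1÷4 = 0, so 4+1+0 = 5.
Tuesday + 5 ≡ Sunday — that's 2049's doomsday.
In July the doomsday date is Jul 11.
Jul 7 is 4 days before Jul 11; 4 mod 7 = 4, so Sunday − 4 = Wednesday.

Wednesday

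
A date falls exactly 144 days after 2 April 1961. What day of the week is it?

Thursday

First find the weekday of Apr 2, 1961. Doomsday rule: the anchor day for the 1900s is Wednesday. For year 61: 61÷12 = 5 r 1, and 1÷4 = 0, so 5+1+0 = 6.
Wednesday + 6 ≡ Tuesday — that's 1961's doomsday.
In April the doomsday date is Apr 4.
Apr 2 is 2 days before Apr 4; 2 mod 7 = 2, so Tuesday − 2 = Sunday.
144 mod 7 = 4, so 144 days after a Sunday is Sunday + 4 = Thursday.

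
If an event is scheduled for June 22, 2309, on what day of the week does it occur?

Tuesday

Doomsday rule: the anchor day for the 2300s is Wednesday. For year 09: 9÷12 = 0 r 9, and 9÷4 = 2, so 0+9+2 = 11.
Wednesday + 11 ≡ Sunday — that's 2309's doomsday.
In June the doomsday date is Jun 6.
Jun 22 is 16 days after Jun 6; 16 mod 7 = 2, so Sunday + 2 = Tuesday.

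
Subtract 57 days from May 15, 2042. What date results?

−15 → Apr 30, 2042 (end of Apr, 30 days; 42 left).
−30 → Mar 31, 2042 (end of Mar, 31 days; 12 left).
−12 → Mar 19, 2042.

March 19, 2042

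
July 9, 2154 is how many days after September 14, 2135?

6873

Sep 14, 2135 → Sep 14, 2136: 366 days (Feb 29, 2136 is in that span).
Sep 14, 2136 → Sep 14, 2137: 365 days.
Sep 14, 2137 → Sep 14, 2138: 365 days.
Sep 14, 2138 → Sep 14, 2139: 365 days.
Sep 14, 2139 → Sep 14, 2140: 366 days (Feb 29, 2140 is in that span).
Sep 14, 2140 → Sep 14, 2141: 365 days.
Sep 14, 2141 → Sep 14, 2142: 365 days.
Sep 14, 2142 → Sep 14, 2143: 365 days.
Sep 14, 2143 → Sep 14, 2144: 366 days (Feb 29, 2144 is in that span).
Sep 14, 2144 → Sep 14, 2145: 365 days.
Sep 14, 2145 → Sep 14, 2146: 365 days.
Sep 14, 2146 → Sep 14, 2147: 365 days.
Sep 14, 2147 → Sep 14, 2148: 366 days (Feb 29, 2148 is in that span).
Sep 14, 2148 → Sep 14, 2149: 365 days.
Sep 14, 2149 → Sep 14, 2150: 365 days.
Sep 14, 2150 → Sep 14, 2151: 365 days.
Sep 14, 2151 → Sep 14, 2152: 366 days (Feb 29, 2152 is in that span).
Sep 14, 2152 → Sep 14, 2153: 365 days.
Sep 14, 2153 → Oct 14, 2153: 30 days (September has 30).
Oct 14, 2153 → Nov 14, 2153: 31 days (October has 31).
Nov 14, 2153 → Dec 14, 2153: 30 days (November has 30).
Dec 14, 2153 → Jan 14, 2154: 31 days (December has 31).
Jan 14, 2154 → Feb 14, 2154: 31 days (January has 31).
Feb 14, 2154 → Mar 14, 2154: 28 days (February has 28).
Mar 14, 2154 → Apr 14, 2154: 31 days (March has 31).
Apr 14, 2154 → May 14, 2154: 30 days (April has 30).
May 14, 2154 → Jun 14, 2154: 31 days (May has 31).
Jun 14, 2154 → Jul 9, 2154: 25 days.
Total: 6873 days.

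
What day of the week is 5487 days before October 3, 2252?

Oct 3, 2252 is a Sunday.
5487 mod 7 = 6, so 5487 days before a Sunday is Sunday − 6 = Monday.

Monday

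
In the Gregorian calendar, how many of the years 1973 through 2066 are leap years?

Multiples of 4 in [1973,2066]: 23.
Of those, multiples of 100: 1 (not leap unless ÷400).
Multiples of 400: 1.
Leap years = 23 − 1 + 1 = 23.

23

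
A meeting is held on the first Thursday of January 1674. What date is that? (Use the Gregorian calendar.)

January 1, 1674 is a Monday.
The first Thursday is therefore January 4 (3 days later).

January 4, 1674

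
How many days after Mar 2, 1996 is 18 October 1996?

230

Mar 2, 1996 → Apr 2, 1996: 31 days (March has 31).
Apr 2, 1996 → May 2, 1996: 30 days (April has 30).
May 2, 1996 → Jun 2, 1996: 31 days (May has 31).
Jun 2, 1996 → Jul 2, 1996: 30 days (June has 30).
Jul 2, 1996 → Aug 2, 1996: 31 days (July has 31).
Aug 2, 1996 → Sep 2, 1996: 31 days (August has 31).
Sep 2, 1996 → Oct 2, 1996: 30 days (September has 30).
Oct 2, 1996 → Oct 18, 1996: 16 days.
Total: 230 days.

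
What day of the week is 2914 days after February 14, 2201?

Monday

First find the weekday of Feb 14, 2201. Doomsday rule: the anchor day for the 2200s is Friday. For year 01: 1÷12 = 0 r 1, and 1÷4 = 0, so 0+1+0 = 1.
Friday + 1 ≡ Saturday — that's 2201's doomsday.
In February the doomsday date is Feb 28 (2201 is not a leap year).
Feb 14 is 14 days before Feb 28; 14 mod 7 = 0, so Saturday − 0 = Saturday.
2914 mod 7 = 2, so 2914 days after a Saturday is Saturday + 2 = Monday.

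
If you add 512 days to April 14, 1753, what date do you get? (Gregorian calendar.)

September 8, 1754

+365 (one year) → Apr 14, 1754 (147 left).
Apr has 30 days: +17 → May 1, 1754 (130 left).
May has 31 days: +31 → Jun 1, 1754 (99 left).
Jun has 30 days: +30 → Jul 1, 1754 (69 left).
Jul has 31 days: +31 → Aug 1, 1754 (38 left).
Aug has 31 days: +31 → Sep 1, 1754 (7 left).
+7 → Sep 8, 1754.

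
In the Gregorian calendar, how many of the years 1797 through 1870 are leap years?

17

Multiples of 4 in [1797,1870]: 18.
Of those, multiples of 100: 1 (not leap unless ÷400).
Multiples of 400: 0.
Leap years = 18 − 1 + 0 = 17.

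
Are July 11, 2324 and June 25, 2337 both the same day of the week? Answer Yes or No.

Yes

From Jul 11, 2324 to Jun 25, 2337 is 4732 days.
4732 mod 7 = 0, so they are the same weekday.
(Jul 11, 2324 is a Friday; Jun 25, 2337 is a Friday.)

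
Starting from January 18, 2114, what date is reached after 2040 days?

August 20, 2119

+365 (one year) → Jan 18, 2115 (1675 left).
+365 (one year) → Jan 18, 2116 (1310 left).
+366 (one year; includes Feb 29, 2116) → Jan 18, 2117 (944 left).
+365 (one year) → Jan 18, 2118 (579 left).
+365 (one year) → Jan 18, 2119 (214 left).
Jan has 31 days: +14 → Feb 1, 2119 (200 left).
Feb has 28 days: +28 → Mar 1, 2119 (172 left).
Mar has 31 days: +31 → Apr 1, 2119 (141 left).
Apr has 30 days: +30 → May 1, 2119 (111 left).
May has 31 days: +31 → Jun 1, 2119 (80 left).
Jun has 30 days: +30 → Jul 1, 2119 (50 left).
Jul has 31 days: +31 → Aug 1, 2119 (19 left).
+19 → Aug 20, 2119.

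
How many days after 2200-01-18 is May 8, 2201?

475

Jan 18, 2200 → Jan 18, 2201: 365 days.
Jan 18, 2201 → Feb 18, 2201: 31 days (January has 31).
Feb 18, 2201 → Mar 18, 2201: 28 days (February has 28).
Mar 18, 2201 → Apr 18, 2201: 31 days (March has 31).
Apr 18, 2201 → May 8, 2201: 20 days.
Total: 475 days.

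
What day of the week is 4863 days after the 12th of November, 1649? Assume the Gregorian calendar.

First find the weekday of Nov 12, 1649. Doomsday rule: the anchor day for the 1600s is Tuesday. For year 49: 49÷12 = 4 r 1, and 1÷4 = 0, so 4+1+0 = 5.
Tuesday + 5 ≡ Sunday — that's 1649's doomsday.
In November the doomsday date is Nov 7.
Nov 12 is 5 days after Nov 7; 5 mod 7 = 5, so Sunday + 5 = Friday.
4863 mod 7 = 5, so 4863 days after a Friday is Friday + 5 = Wednesday.

Wednesday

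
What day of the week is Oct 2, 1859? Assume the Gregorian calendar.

Doomsday rule: the anchor day for the 1800s is Friday. For year 59: 59÷12 = 4 r 11, and 11÷4 = 2, so 4+11+2 = 17.
Friday + 17 ≡ Monday — that's 1859's doomsday.
In October the doomsday date is Oct 10.
Oct 2 is 8 days before Oct 10; 8 mod 7 = 1, so Monday − 1 = Sunday.

Sunday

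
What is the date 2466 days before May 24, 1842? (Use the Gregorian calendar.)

−365 (one year) → May 24, 1841 (2101 left).
−365 (one year) → May 24, 1840 (1736 left).
−366 (one year; includes Feb 29, 1840) → May 24, 1839 (1370 left).
−365 (one year) → May 24, 1838 (1005 left).
−365 (one year) → May 24, 1837 (640 left).
−365 (one year) → May 24, 1836 (275 left).
−24 → Apr 30, 1836 (end of Apr, 30 days; 251 left).
−30 → Mar 31, 1836 (end of Mar, 31 days; 221 left).
−31 → Feb 29, 1836 (end of Feb, 29 days; 190 left).
−29 → Jan 31, 1836 (end of Jan, 31 days; 161 left).
−31 → Dec 31, 1835 (end of Dec, 31 days; 130 left).
−31 → Nov 30, 1835 (end of Nov, 30 days; 99 left).
−30 → Oct 31, 1835 (end of Oct, 31 days; 69 left).
−31 → Sep 30, 1835 (end of Sep, 30 days; 38 left).
−30 → Aug 31, 1835 (end of Aug, 31 days; 8 left).
−8 → Aug 23, 1835.

August 23, 1835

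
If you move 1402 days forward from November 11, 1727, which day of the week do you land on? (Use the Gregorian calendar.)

Thursday

First find the weekday of Nov 11, 1727. Doomsday rule: the anchor day for the 1700s is Sunday. For year 27: 27÷12 = 2 r 3, and 3÷4 = 0, so 2+3+0 = 5.
Sunday + 5 ≡ Friday — that's 1727's doomsday.
In November the doomsday date is Nov 7.
Nov 11 is 4 days after Nov 7; 4 mod 7 = 4, so Friday + 4 = Tuesday.
1402 mod 7 = 2, so 1402 days after a Tuesday is Tuesday + 2 = Thursday.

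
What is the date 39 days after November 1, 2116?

Nov has 30 days: +30 → Dec 1, 2116 (9 left).
+9 → Dec 10, 2116.

December 10, 2116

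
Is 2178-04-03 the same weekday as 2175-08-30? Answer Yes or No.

From Aug 30, 2175 to Apr 3, 2178 is 947 days.
947 mod 7 = 2, so they are different weekdays.
(Aug 30, 2175 is a Wednesday; Apr 3, 2178 is a Friday.)

No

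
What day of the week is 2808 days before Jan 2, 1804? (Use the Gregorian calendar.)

First find the weekday of Jan 2, 1804. Doomsday rule: the anchor day for the 1800s is Friday. For year 04: 4÷12 = 0 r 4, and 4÷4 = 1, so 0+4+1 = 5.
Friday + 5 ≡ Wednesday — that's 1804's doomsday.
In January the doomsday date is Jan 4 (1804 is a leap year (divisible by 4)).
Jan 2 is 2 days before Jan 4; 2 mod 7 = 2, so Wednesday − 2 = Monday.
2808 mod 7 = 1, so 2808 days before a Monday is Monday − 1 = Sunday.

Sunday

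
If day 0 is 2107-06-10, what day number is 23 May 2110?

Jun 10, 2107 → Jun 10, 2108: 366 days (Feb 29, 2108 is in that span).
Jun 10, 2108 → Jun 10, 2109: 365 days.
Jun 10, 2109 → Jul 10, 2109: 30 days (June has 30).
Jul 10, 2109 → Aug 10, 2109: 31 days (July has 31).
Aug 10, 2109 → Sep 10, 2109: 31 days (August has 31).
Sep 10, 2109 → Oct 10, 2109: 30 days (September has 30).
Oct 10, 2109 → Nov 10, 2109: 31 days (October has 31).
Nov 10, 2109 → Dec 10, 2109: 30 days (November has 30).
Dec 10, 2109 → Jan 10, 2110: 31 days (December has 31).
Jan 10, 2110 → Feb 10, 2110: 31 days (January has 31).
Feb 10, 2110 → Mar 10, 2110: 28 days (February has 28).
Mar 10, 2110 → Apr 10, 2110: 31 days (March has 31).
Apr 10, 2110 → May 10, 2110: 30 days (April has 30).
May 10, 2110 → May 23, 2110: 13 days.
Total: 1078 days.

1078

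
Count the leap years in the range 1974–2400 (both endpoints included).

104

Multiples of 4 in [1974,2400]: 107.
Of those, multiples of 100: 5 (not leap unless ÷400).
Multiples of 400: 2.
Leap years = 107 − 5 + 2 = 104.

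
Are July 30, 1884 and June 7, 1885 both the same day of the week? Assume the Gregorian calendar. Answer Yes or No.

From Jul 30, 1884 to Jun 7, 1885 is 312 days.
312 mod 7 = 4, so they are different weekdays.
(Jul 30, 1884 is a Wednesday; Jun 7, 1885 is a Sunday.)

No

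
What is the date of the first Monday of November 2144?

November 1, 2144 is a Sunday.
The first Monday is therefore November 2 (1 days later).

November 2, 2144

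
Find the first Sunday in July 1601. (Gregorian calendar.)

July 1, 1601

July 1, 1601 is a Sunday.
The first Sunday is therefore July 1 (same day).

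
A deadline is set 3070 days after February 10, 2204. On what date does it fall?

July 7, 2212

+366 (one year; includes Feb 29, 2204) → Feb 10, 2205 (2704 left).
+365 (one year) → Feb 10, 2206 (2339 left).
+365 (one year) → Feb 10, 2207 (1974 left).
+365 (one year) → Feb 10, 2208 (1609 left).
+366 (one year; includes Feb 29, 2208) → Feb 10, 2209 (1243 left).
+365 (one year) → Feb 10, 2210 (878 left).
+365 (one year) → Feb 10, 2211 (513 left).
+365 (one year) → Feb 10, 2212 (148 left).
Feb has 29 days: +20 → Mar 1, 2212 (128 left).
Mar has 31 days: +31 → Apr 1, 2212 (97 left).
Apr has 30 days: +30 → May 1, 2212 (67 left).
May has 31 days: +31 → Jun 1, 2212 (36 left).
Jun has 30 days: +30 → Jul 1, 2212 (6 left).
+6 → Jul 7, 2212.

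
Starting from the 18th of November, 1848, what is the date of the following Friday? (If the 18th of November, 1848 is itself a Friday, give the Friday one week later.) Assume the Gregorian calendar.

November 24, 1848

Nov 18, 1848 is a Saturday.
From Saturday to the next Friday is 6 days.
Nov 18, 1848 + 6 = Nov 24, 1848.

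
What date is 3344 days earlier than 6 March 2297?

−365 (one year) → Mar 6, 2296 (2979 left).
−366 (one year; includes Feb 29, 2296) → Mar 6, 2295 (2613 left).
−365 (one year) → Mar 6, 2294 (2248 left).
−365 (one year) → Mar 6, 2293 (1883 left).
−365 (one year) → Mar 6, 2292 (1518 left).
−366 (one year; includes Feb 29, 2292) → Mar 6, 2291 (1152 left).
−365 (one year) → Mar 6, 2290 (787 left).
−365 (one year) → Mar 6, 2289 (422 left).
−365 (one year) → Mar 6, 2288 (57 left).
−6 → Feb 29, 2288 (end of Feb, 29 days; 51 left).
−29 → Jan 31, 2288 (end of Jan, 31 days; 22 left).
−22 → Jan 9, 2288.

January 9, 2288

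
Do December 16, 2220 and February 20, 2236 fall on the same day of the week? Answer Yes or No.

Yes

From Dec 16, 2220 to Feb 20, 2236 is 5544 days.
5544 mod 7 = 0, so they are the same weekday.
(Dec 16, 2220 is a Saturday; Feb 20, 2236 is a Saturday.)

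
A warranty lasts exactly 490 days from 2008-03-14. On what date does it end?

+365 (one year) → Mar 14, 2009 (125 left).
Mar has 31 days: +18 → Apr 1, 2009 (107 left).
Apr has 30 days: +30 → May 1, 2009 (77 left).
May has 31 days: +31 → Jun 1, 2009 (46 left).
Jun has 30 days: +30 → Jul 1, 2009 (16 left).
+16 → Jul 17, 2009.

July 17, 2009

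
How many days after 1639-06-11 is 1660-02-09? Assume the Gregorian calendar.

7548

Jun 11, 1639 → Jun 11, 1640: 366 days (Feb 29, 1640 is in that span).
Jun 11, 1640 → Jun 11, 1641: 365 days.
Jun 11, 1641 → Jun 11, 1642: 365 days.
Jun 11, 1642 → Jun 11, 1643: 365 days.
Jun 11, 1643 → Jun 11, 1644: 366 days (Feb 29, 1644 is in that span).
Jun 11, 1644 → Jun 11, 1645: 365 days.
Jun 11, 1645 → Jun 11, 1646: 365 days.
Jun 11, 1646 → Jun 11, 1647: 365 days.
Jun 11, 1647 → Jun 11, 1648: 366 days (Feb 29, 1648 is in that span).
Jun 11, 1648 → Jun 11, 1649: 365 days.
Jun 11, 1649 → Jun 11, 1650: 365 days.
Jun 11, 1650 → Jun 11, 1651: 365 days.
Jun 11, 1651 → Jun 11, 1652: 366 days (Feb 29, 1652 is in that span).
Jun 11, 1652 → Jun 11, 1653: 365 days.
Jun 11, 1653 → Jun 11, 1654: 365 days.
Jun 11, 1654 → Jun 11, 1655: 365 days.
Jun 11, 1655 → Jun 11, 1656: 366 days (Feb 29, 1656 is in that span).
Jun 11, 1656 → Jun 11, 1657: 365 days.
Jun 11, 1657 → Jun 11, 1658: 365 days.
Jun 11, 1658 → Jun 11, 1659: 365 days.
Jun 11, 1659 → Jul 11, 1659: 30 days (June has 30).
Jul 11, 1659 → Aug 11, 1659: 31 days (July has 31).
Aug 11, 1659 → Sep 11, 1659: 31 days (August has 31).
Sep 11, 1659 → Oct 11, 1659: 30 days (September has 30).
Oct 11, 1659 → Nov 11, 1659: 31 days (October has 31).
Nov 11, 1659 → Dec 11, 1659: 30 days (November has 30).
Dec 11, 1659 → Jan 11, 1660: 31 days (December has 31).
Jan 11, 1660 → Feb 9, 1660: 29 days.
Total: 7548 days.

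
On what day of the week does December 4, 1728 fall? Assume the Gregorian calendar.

Doomsday rule: the anchor day for the 1700s is Sunday. For year 28: 28÷12 = 2 r 4, and 4÷4 = 1, so 2+4+1 = 7.
Sunday + 7 ≡ Sunday — that's 1728's doomsday.
In December the doomsday date is Dec 12.
Dec 4 is 8 days before Dec 12; 8 mod 7 = 1, so Sunday − 1 = Saturday.

Saturday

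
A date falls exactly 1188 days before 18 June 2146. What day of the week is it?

Monday

Jun 18, 2146 is a Saturday.
1188 mod 7 = 5, so 1188 days before a Saturday is Saturday − 5 = Monday.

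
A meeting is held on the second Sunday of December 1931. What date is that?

December 13, 1931

December 1, 1931 is a Tuesday.
The first Sunday is therefore December 6 (5 days later).
The second Sunday is 6 + 1×7 = December 13.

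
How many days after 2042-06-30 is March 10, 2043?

Jun 30, 2042 → Jul 30, 2042: 30 days (June has 30).
Jul 30, 2042 → Aug 30, 2042: 31 days (July has 31).
Aug 30, 2042 → Sep 30, 2042: 31 days (August has 31).
Sep 30, 2042 → Oct 30, 2042: 30 days (September has 30).
Oct 30, 2042 → Nov 30, 2042: 31 days (October has 31).
Nov 30, 2042 → Dec 30, 2042: 30 days (November has 30).
Dec 30, 2042 → Jan 30, 2043: 31 days (December has 31).
Jan 30, 2043 → Feb 28, 2043: 29 days (January has 31).
Feb 28, 2043 → Mar 10, 2043: 10 days.
Total: 253 days.

253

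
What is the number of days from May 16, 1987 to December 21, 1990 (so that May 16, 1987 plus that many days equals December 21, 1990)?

1315

May 16, 1987 → May 16, 1988: 366 days (Feb 29, 1988 is in that span).
May 16, 1988 → May 16, 1989: 365 days.
May 16, 1989 → May 16, 1990: 365 days.
May 16, 1990 → Jun 16, 1990: 31 days (May has 31).
Jun 16, 1990 → Jul 16, 1990: 30 days (June has 30).
Jul 16, 1990 → Aug 16, 1990: 31 days (July has 31).
Aug 16, 1990 → Sep 16, 1990: 31 days (August has 31).
Sep 16, 1990 → Oct 16, 1990: 30 days (September has 30).
Oct 16, 1990 → Nov 16, 1990: 31 days (October has 31).
Nov 16, 1990 → Dec 16, 1990: 30 days (November has 30).
Dec 16, 1990 → Dec 21, 1990: 5 days.
Total: 1315 days.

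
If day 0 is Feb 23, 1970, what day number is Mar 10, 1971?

Feb 23, 1970 → Mar 23, 1970: 28 days (February has 28).
Mar 23, 1970 → Apr 23, 1970: 31 days (March has 31).
Apr 23, 1970 → May 23, 1970: 30 days (April has 30).
May 23, 1970 → Jun 23, 1970: 31 days (May has 31).
Jun 23, 1970 → Jul 23, 1970: 30 days (June has 30).
Jul 23, 1970 → Aug 23, 1970: 31 days (July has 31).
Aug 23, 1970 → Sep 23, 1970: 31 days (August has 31).
Sep 23, 1970 → Oct 23, 1970: 30 days (September has 30).
Oct 23, 1970 → Nov 23, 1970: 31 days (October has 31).
Nov 23, 1970 → Dec 23, 1970: 30 days (November has 30).
Dec 23, 1970 → Jan 23, 1971: 31 days (December has 31).
Jan 23, 1971 → Feb 23, 1971: 31 days (January has 31).
Feb 23, 1971 → Mar 10, 1971: 15 days.
Total: 380 days.

380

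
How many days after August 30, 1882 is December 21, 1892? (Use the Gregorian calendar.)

Aug 30, 1882 → Aug 30, 1883: 365 days.
Aug 30, 1883 → Aug 30, 1884: 366 days (Feb 29, 1884 is in that span).
Aug 30, 1884 → Aug 30, 1885: 365 days.
Aug 30, 1885 → Aug 30, 1886: 365 days.
Aug 30, 1886 → Aug 30, 1887: 365 days.
Aug 30, 1887 → Aug 30, 1888: 366 days (Feb 29, 1888 is in that span).
Aug 30, 1888 → Aug 30, 1889: 365 days.
Aug 30, 1889 → Aug 30, 1890: 365 days.
Aug 30, 1890 → Aug 30, 1891: 365 days.
Aug 30, 1891 → Aug 30, 1892: 366 days (Feb 29, 1892 is in that span).
Aug 30, 1892 → Sep 30, 1892: 31 days (August has 31).
Sep 30, 1892 → Oct 30, 1892: 30 days (September has 30).
Oct 30, 1892 → Nov 30, 1892: 31 days (October has 31).
Nov 30, 1892 → Dec 21, 1892: 21 days.
Total: 3766 days.

3766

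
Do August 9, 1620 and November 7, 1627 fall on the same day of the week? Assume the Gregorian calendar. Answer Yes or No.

From Aug 9, 1620 to Nov 7, 1627 is 2646 days.
2646 mod 7 = 0, so they are the same weekday.
(Aug 9, 1620 is a Sunday; Nov 7, 1627 is a Sunday.)

Yes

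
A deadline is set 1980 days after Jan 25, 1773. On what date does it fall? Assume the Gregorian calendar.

June 28, 1778

+365 (one year) → Jan 25, 1774 (1615 left).
+365 (one year) → Jan 25, 1775 (1250 left).
+365 (one year) → Jan 25, 1776 (885 left).
+366 (one year; includes Feb 29, 1776) → Jan 25, 1777 (519 left).
+365 (one year) → Jan 25, 1778 (154 left).
Jan has 31 days: +7 → Feb 1, 1778 (147 left).
Feb has 28 days: +28 → Mar 1, 1778 (119 left).
Mar has 31 days: +31 → Apr 1, 1778 (88 left).
Apr has 30 days: +30 → May 1, 1778 (58 left).
May has 31 days: +31 → Jun 1, 1778 (27 left).
+27 → Jun 28, 1778.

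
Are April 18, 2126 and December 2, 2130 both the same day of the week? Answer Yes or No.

From Apr 18, 2126 to Dec 2, 2130 is 1689 days.
1689 mod 7 = 2, so they are different weekdays.
(Apr 18, 2126 is a Thursday; Dec 2, 2130 is a Saturday.)

No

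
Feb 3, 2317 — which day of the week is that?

Doomsday rule: the anchor day for the 2300s is Wednesday. For year 17: 17÷12 = 1 r 5, and 5÷4 = 1, so 1+5+1 = 7.
Wednesday + 7 ≡ Wednesday — that's 2317's doomsday.
In February the doomsday date is Feb 28 (2317 is not a leap year).
Feb 3 is 25 days before Feb 28; 25 mod 7 = 4, so Wednesday − 4 = Saturday.

Saturday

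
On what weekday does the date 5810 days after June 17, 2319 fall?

Jun 17, 2319 is a Tuesday.
5810 mod 7 = 0, so 5810 days after a Tuesday is Tuesday + 0 = Tuesday.

Tuesday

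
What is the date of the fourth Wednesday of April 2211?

April 1, 2211 is a Monday.
The first Wednesday is therefore April 3 (2 days later).
The fourth Wednesday is 3 + 3×7 = April 24.

April 24, 2211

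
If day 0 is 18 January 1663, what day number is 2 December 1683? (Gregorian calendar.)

Jan 18, 1663 → Jan 18, 1664: 365 days.
Jan 18, 1664 → Jan 18, 1665: 366 days (Feb 29, 1664 is in that span).
Jan 18, 1665 → Jan 18, 1666: 365 days.
Jan 18, 1666 → Jan 18, 1667: 365 days.
Jan 18, 1667 → Jan 18, 1668: 365 days.
Jan 18, 1668 → Jan 18, 1669: 366 days (Feb 29, 1668 is in that span).
Jan 18, 1669 → Jan 18, 1670: 365 days.
Jan 18, 1670 → Jan 18, 1671: 365 days.
Jan 18, 1671 → Jan 18, 1672: 365 days.
Jan 18, 1672 → Jan 18, 1673: 366 days (Feb 29, 1672 is in that span).
Jan 18, 1673 → Jan 18, 1674: 365 days.
Jan 18, 1674 → Jan 18, 1675: 365 days.
Jan 18, 1675 → Jan 18, 1676: 365 days.
Jan 18, 1676 → Jan 18, 1677: 366 days (Feb 29, 1676 is in that span).
Jan 18, 1677 → Jan 18, 1678: 365 days.
Jan 18, 1678 → Jan 18, 1679: 365 days.
Jan 18, 1679 → Jan 18, 1680: 365 days.
Jan 18, 1680 → Jan 18, 1681: 366 days (Feb 29, 1680 is in that span).
Jan 18, 1681 → Jan 18, 1682: 365 days.
Jan 18, 1682 → Jan 18, 1683: 365 days.
Jan 18, 1683 → Feb 18, 1683: 31 days (January has 31).
Feb 18, 1683 → Mar 18, 1683: 28 days (February has 28).
Mar 18, 1683 → Apr 18, 1683: 31 days (March has 31).
Apr 18, 1683 → May 18, 1683: 30 days (April has 30).
May 18, 1683 → Jun 18, 1683: 31 days (May has 31).
Jun 18, 1683 → Jul 18, 1683: 30 days (June has 30).
Jul 18, 1683 → Aug 18, 1683: 31 days (July has 31).
Aug 18, 1683 → Sep 18, 1683: 31 days (August has 31).
Sep 18, 1683 → Oct 18, 1683: 30 days (September has 30).
Oct 18, 1683 → Nov 18, 1683: 31 days (October has 31).
Nov 18, 1683 → Dec 2, 1683: 14 days.
Total: 7623 days.

7623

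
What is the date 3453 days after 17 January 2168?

+366 (one year; includes Feb 29, 2168) → Jan 17, 2169 (3087 left).
+365 (one year) → Jan 17, 2170 (2722 left).
+365 (one year) → Jan 17, 2171 (2357 left).
+365 (one year) → Jan 17, 2172 (1992 left).
+366 (one year; includes Feb 29, 2172) → Jan 17, 2173 (1626 left).
+365 (one year) → Jan 17, 2174 (1261 left).
+365 (one year) → Jan 17, 2175 (896 left).
+365 (one year) → Jan 17, 2176 (531 left).
+366 (one year; includes Feb 29, 2176) → Jan 17, 2177 (165 left).
Jan has 31 days: +15 → Feb 1, 2177 (150 left).
Feb has 28 days: +28 → Mar 1, 2177 (122 left).
Mar has 31 days: +31 → Apr 1, 2177 (91 left).
Apr has 30 days: +30 → May 1, 2177 (61 left).
May has 31 days: +31 → Jun 1, 2177 (30 left).
Jun has 30 days: +30 → Jul 1, 2177 (0 left).

July 1, 2177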